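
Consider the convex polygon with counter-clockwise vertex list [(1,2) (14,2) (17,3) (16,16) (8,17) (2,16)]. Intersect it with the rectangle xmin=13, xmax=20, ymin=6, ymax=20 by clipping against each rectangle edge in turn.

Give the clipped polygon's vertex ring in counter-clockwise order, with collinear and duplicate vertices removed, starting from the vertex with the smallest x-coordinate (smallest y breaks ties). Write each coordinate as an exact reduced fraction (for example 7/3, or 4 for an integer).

1. After x ≥ 13: [(13,2) (14,2) (17,3) (16,16) (13,131/8)]
2. After x ≤ 20: [(13,2) (14,2) (17,3) (16,16) (13,131/8)]
3. After y ≥ 6: [(13,6) (218/13,6) (16,16) (13,131/8)]
4. After y ≤ 20: [(13,6) (218/13,6) (16,16) (13,131/8)]
5. Canonical ring: [(13,6) (218/13,6) (16,16) (13,131/8)]

Clipped polygon: [(13,6) (218/13,6) (16,16) (13,131/8)]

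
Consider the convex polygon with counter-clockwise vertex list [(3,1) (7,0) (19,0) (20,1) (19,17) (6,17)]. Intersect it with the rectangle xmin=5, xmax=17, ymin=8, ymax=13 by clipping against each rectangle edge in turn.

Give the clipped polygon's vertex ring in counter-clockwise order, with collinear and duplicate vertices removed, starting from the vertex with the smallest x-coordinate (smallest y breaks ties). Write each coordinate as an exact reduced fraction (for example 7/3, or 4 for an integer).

1. After x ≥ 5: [(5,35/3) (5,1/2) (7,0) (19,0) (20,1) (19,17) (6,17)]
2. After x ≤ 17: [(5,35/3) (5,1/2) (7,0) (17,0) (17,17) (6,17)]
3. After y ≥ 8: [(5,35/3) (5,8) (17,8) (17,17) (6,17)]
4. After y ≤ 13: [(21/4,13) (5,35/3) (5,8) (17,8) (17,13)]
5. Canonical ring: [(5,8) (17,8) (17,13) (21/4,13) (5,35/3)]

Clipped polygon: [(5,8) (17,8) (17,13) (21/4,13) (5,35/3)]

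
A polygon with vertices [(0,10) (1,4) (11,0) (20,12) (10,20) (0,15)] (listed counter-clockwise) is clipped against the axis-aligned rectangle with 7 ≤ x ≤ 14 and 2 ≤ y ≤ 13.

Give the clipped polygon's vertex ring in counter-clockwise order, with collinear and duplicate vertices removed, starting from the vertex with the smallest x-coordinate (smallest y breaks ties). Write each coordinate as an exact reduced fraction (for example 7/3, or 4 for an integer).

1. After x ≥ 7: [(7,8/5) (11,0) (20,12) (10,20) (7,37/2)]
2. After x ≤ 14: [(7,8/5) (11,0) (14,4) (14,84/5) (10,20) (7,37/2)]
3. After y ≥ 2: [(7,2) (25/2,2) (14,4) (14,84/5) (10,20) (7,37/2)]
4. After y ≤ 13: [(7,13) (7,2) (25/2,2) (14,4) (14,13)]
5. Canonical ring: [(7,2) (25/2,2) (14,4) (14,13) (7,13)]

Clipped polygon: [(7,2) (25/2,2) (14,4) (14,13) (7,13)]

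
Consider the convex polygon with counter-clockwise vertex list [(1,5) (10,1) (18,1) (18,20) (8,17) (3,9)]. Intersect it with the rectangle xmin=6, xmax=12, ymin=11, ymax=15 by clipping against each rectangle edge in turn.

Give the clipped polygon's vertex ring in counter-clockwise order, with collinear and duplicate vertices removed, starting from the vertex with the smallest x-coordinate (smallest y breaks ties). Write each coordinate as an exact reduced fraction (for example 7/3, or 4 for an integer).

Clipped polygon: [(6,11) (12,11) (12,15) (27/4,15) (6,69/5)]

1. After x ≥ 6: [(6,25/9) (10,1) (18,1) (18,20) (8,17) (6,69/5)]
2. After x ≤ 12: [(6,25/9) (10,1) (12,1) (12,91/5) (8,17) (6,69/5)]
3. After y ≥ 11: [(6,11) (12,11) (12,91/5) (8,17) (6,69/5)]
4. After y ≤ 15: [(6,11) (12,11) (12,15) (27/4,15) (6,69/5)]
5. Canonical ring: [(6,11) (12,11) (12,15) (27/4,15) (6,69/5)]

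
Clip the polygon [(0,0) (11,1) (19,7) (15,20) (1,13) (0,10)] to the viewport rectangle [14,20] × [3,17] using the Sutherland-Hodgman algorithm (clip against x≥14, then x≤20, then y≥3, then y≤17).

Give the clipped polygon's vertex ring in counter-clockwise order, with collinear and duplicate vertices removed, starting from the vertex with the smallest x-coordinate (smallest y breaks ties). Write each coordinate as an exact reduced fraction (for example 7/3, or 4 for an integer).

1. After x ≥ 14: [(14,13/4) (19,7) (15,20) (14,39/2)]
2. After x ≤ 20: [(14,13/4) (19,7) (15,20) (14,39/2)]
3. After y ≥ 3: [(14,13/4) (19,7) (15,20) (14,39/2)]
4. After y ≤ 17: [(14,17) (14,13/4) (19,7) (207/13,17)]
5. Canonical ring: [(14,13/4) (19,7) (207/13,17) (14,17)]

Clipped polygon: [(14,13/4) (19,7) (207/13,17) (14,17)]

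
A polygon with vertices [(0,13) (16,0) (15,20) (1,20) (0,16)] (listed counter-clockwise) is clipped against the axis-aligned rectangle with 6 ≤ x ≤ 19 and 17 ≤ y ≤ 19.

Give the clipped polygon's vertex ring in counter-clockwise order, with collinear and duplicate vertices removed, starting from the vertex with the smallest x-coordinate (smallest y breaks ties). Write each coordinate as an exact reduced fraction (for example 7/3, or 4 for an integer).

1. After x ≥ 6: [(6,65/8) (16,0) (15,20) (6,20)]
2. After x ≤ 19: [(6,65/8) (16,0) (15,20) (6,20)]
3. After y ≥ 17: [(6,17) (303/20,17) (15,20) (6,20)]
4. After y ≤ 19: [(6,19) (6,17) (303/20,17) (301/20,19)]
5. Canonical ring: [(6,17) (303/20,17) (301/20,19) (6,19)]

Clipped polygon: [(6,17) (303/20,17) (301/20,19) (6,19)]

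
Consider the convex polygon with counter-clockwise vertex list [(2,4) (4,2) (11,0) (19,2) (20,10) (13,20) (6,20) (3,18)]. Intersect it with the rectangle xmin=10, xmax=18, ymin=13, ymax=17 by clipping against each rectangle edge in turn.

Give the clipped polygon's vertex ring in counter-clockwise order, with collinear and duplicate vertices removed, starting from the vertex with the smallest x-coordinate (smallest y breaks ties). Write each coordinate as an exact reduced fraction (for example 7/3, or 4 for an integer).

Clipped polygon: [(10,13) (179/10,13) (151/10,17) (10,17)]

1. After x ≥ 10: [(10,2/7) (11,0) (19,2) (20,10) (13,20) (10,20)]
2. After x ≤ 18: [(10,2/7) (11,0) (18,7/4) (18,90/7) (13,20) (10,20)]
3. After y ≥ 13: [(10,13) (179/10,13) (13,20) (10,20)]
4. After y ≤ 17: [(10,17) (10,13) (179/10,13) (151/10,17)]
5. Canonical ring: [(10,13) (179/10,13) (151/10,17) (10,17)]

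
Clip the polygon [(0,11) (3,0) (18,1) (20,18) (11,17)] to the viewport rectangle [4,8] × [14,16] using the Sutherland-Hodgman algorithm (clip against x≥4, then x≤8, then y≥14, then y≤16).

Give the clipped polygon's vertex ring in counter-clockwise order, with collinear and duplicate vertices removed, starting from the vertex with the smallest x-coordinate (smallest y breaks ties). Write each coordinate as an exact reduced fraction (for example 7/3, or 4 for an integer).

Clipped polygon: [(11/2,14) (8,14) (8,169/11)]

1. After x ≥ 4: [(4,145/11) (4,1/15) (18,1) (20,18) (11,17)]
2. After x ≤ 8: [(8,169/11) (4,145/11) (4,1/15) (8,1/3)]
3. After y ≥ 14: [(8,14) (8,169/11) (11/2,14)]
4. After y ≤ 16: [(8,14) (8,169/11) (11/2,14)]
5. Canonical ring: [(11/2,14) (8,14) (8,169/11)]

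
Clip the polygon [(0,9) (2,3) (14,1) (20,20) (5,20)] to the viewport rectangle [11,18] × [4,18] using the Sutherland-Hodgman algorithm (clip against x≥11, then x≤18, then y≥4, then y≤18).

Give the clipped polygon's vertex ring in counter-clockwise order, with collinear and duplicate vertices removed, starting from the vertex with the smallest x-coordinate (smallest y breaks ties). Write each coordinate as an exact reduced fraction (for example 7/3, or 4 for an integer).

1. After x ≥ 11: [(11,3/2) (14,1) (20,20) (11,20)]
2. After x ≤ 18: [(11,3/2) (14,1) (18,41/3) (18,20) (11,20)]
3. After y ≥ 4: [(11,4) (284/19,4) (18,41/3) (18,20) (11,20)]
4. After y ≤ 18: [(11,18) (11,4) (284/19,4) (18,41/3) (18,18)]
5. Canonical ring: [(11,4) (284/19,4) (18,41/3) (18,18) (11,18)]

Clipped polygon: [(11,4) (284/19,4) (18,41/3) (18,18) (11,18)]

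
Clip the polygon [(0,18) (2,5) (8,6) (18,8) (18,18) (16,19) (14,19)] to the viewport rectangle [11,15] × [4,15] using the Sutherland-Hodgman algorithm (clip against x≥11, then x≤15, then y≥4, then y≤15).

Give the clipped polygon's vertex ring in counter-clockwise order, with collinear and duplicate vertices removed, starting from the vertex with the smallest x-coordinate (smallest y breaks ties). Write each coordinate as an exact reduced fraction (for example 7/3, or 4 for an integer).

1. After x ≥ 11: [(11,263/14) (11,33/5) (18,8) (18,18) (16,19) (14,19)]
2. After x ≤ 15: [(11,263/14) (11,33/5) (15,37/5) (15,19) (14,19)]
3. After y ≥ 4: [(11,263/14) (11,33/5) (15,37/5) (15,19) (14,19)]
4. After y ≤ 15: [(11,15) (11,33/5) (15,37/5) (15,15)]
5. Canonical ring: [(11,33/5) (15,37/5) (15,15) (11,15)]

Clipped polygon: [(11,33/5) (15,37/5) (15,15) (11,15)]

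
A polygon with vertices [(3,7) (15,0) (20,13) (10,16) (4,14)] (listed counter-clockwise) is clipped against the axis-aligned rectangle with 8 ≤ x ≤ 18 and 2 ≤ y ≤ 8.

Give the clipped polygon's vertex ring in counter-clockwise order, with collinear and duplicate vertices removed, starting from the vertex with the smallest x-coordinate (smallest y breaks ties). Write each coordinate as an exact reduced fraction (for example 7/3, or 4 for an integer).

Clipped polygon: [(8,49/12) (81/7,2) (205/13,2) (18,39/5) (18,8) (8,8)]

1. After x ≥ 8: [(8,49/12) (15,0) (20,13) (10,16) (8,46/3)]
2. After x ≤ 18: [(8,49/12) (15,0) (18,39/5) (18,68/5) (10,16) (8,46/3)]
3. After y ≥ 2: [(8,49/12) (81/7,2) (205/13,2) (18,39/5) (18,68/5) (10,16) (8,46/3)]
4. After y ≤ 8: [(8,8) (8,49/12) (81/7,2) (205/13,2) (18,39/5) (18,8)]
5. Canonical ring: [(8,49/12) (81/7,2) (205/13,2) (18,39/5) (18,8) (8,8)]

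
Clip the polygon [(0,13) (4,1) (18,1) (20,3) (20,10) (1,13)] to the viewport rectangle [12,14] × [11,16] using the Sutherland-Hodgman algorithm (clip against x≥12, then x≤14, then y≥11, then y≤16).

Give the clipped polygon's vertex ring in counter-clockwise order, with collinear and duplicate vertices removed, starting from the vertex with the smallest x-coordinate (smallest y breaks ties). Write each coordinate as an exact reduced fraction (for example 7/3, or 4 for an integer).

Clipped polygon: [(12,11) (41/3,11) (12,214/19)]

1. After x ≥ 12: [(12,1) (18,1) (20,3) (20,10) (12,214/19)]
2. After x ≤ 14: [(12,1) (14,1) (14,208/19) (12,214/19)]
3. After y ≥ 11: [(12,11) (41/3,11) (12,214/19)]
4. After y ≤ 16: [(12,11) (41/3,11) (12,214/19)]
5. Canonical ring: [(12,11) (41/3,11) (12,214/19)]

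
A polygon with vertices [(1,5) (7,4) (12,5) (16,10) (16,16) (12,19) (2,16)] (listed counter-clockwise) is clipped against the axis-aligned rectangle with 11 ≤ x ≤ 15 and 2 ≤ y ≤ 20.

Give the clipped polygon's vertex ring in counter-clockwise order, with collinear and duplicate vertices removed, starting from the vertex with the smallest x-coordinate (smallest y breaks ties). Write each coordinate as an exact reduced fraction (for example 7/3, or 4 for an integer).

Clipped polygon: [(11,24/5) (12,5) (15,35/4) (15,67/4) (12,19) (11,187/10)]

1. After x ≥ 11: [(11,24/5) (12,5) (16,10) (16,16) (12,19) (11,187/10)]
2. After x ≤ 15: [(11,24/5) (12,5) (15,35/4) (15,67/4) (12,19) (11,187/10)]
3. After y ≥ 2: [(11,24/5) (12,5) (15,35/4) (15,67/4) (12,19) (11,187/10)]
4. After y ≤ 20: [(11,24/5) (12,5) (15,35/4) (15,67/4) (12,19) (11,187/10)]
5. Canonical ring: [(11,24/5) (12,5) (15,35/4) (15,67/4) (12,19) (11,187/10)]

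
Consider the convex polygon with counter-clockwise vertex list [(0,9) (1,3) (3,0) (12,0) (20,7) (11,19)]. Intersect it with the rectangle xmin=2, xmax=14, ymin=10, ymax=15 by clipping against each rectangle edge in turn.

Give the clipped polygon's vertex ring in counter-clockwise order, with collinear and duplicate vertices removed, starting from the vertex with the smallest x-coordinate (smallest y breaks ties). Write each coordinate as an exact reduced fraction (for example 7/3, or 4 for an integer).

Clipped polygon: [(2,10) (14,10) (14,15) (33/5,15) (2,119/11)]

1. After x ≥ 2: [(2,119/11) (2,3/2) (3,0) (12,0) (20,7) (11,19)]
2. After x ≤ 14: [(2,119/11) (2,3/2) (3,0) (12,0) (14,7/4) (14,15) (11,19)]
3. After y ≥ 10: [(2,119/11) (2,10) (14,10) (14,15) (11,19)]
4. After y ≤ 15: [(33/5,15) (2,119/11) (2,10) (14,10) (14,15) (14,15)]
5. Canonical ring: [(2,10) (14,10) (14,15) (33/5,15) (2,119/11)]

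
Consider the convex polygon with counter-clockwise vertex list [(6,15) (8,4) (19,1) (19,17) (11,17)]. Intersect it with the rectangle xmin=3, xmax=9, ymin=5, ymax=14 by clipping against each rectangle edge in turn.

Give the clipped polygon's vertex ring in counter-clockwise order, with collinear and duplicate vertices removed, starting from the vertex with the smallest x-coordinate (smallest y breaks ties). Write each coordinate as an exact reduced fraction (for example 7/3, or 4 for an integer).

Clipped polygon: [(68/11,14) (86/11,5) (9,5) (9,14)]

1. After x ≥ 3: [(6,15) (8,4) (19,1) (19,17) (11,17)]
2. After x ≤ 9: [(9,81/5) (6,15) (8,4) (9,41/11)]
3. After y ≥ 5: [(9,5) (9,81/5) (6,15) (86/11,5)]
4. After y ≤ 14: [(9,5) (9,14) (68/11,14) (86/11,5)]
5. Canonical ring: [(68/11,14) (86/11,5) (9,5) (9,14)]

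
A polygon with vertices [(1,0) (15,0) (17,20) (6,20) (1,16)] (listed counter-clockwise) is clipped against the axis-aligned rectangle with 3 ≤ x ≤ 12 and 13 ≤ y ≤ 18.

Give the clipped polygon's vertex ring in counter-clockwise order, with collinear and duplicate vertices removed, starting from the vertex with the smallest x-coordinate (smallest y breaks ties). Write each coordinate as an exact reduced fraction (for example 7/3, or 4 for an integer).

1. After x ≥ 3: [(3,0) (15,0) (17,20) (6,20) (3,88/5)]
2. After x ≤ 12: [(3,0) (12,0) (12,20) (6,20) (3,88/5)]
3. After y ≥ 13: [(3,13) (12,13) (12,20) (6,20) (3,88/5)]
4. After y ≤ 18: [(3,13) (12,13) (12,18) (7/2,18) (3,88/5)]
5. Canonical ring: [(3,13) (12,13) (12,18) (7/2,18) (3,88/5)]

Clipped polygon: [(3,13) (12,13) (12,18) (7/2,18) (3,88/5)]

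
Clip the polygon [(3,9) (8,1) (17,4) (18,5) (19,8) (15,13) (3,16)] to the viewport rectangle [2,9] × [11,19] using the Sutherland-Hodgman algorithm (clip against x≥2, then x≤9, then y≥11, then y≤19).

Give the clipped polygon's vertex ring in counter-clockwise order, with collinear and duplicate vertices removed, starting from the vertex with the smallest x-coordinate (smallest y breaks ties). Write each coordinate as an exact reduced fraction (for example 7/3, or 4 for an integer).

1. After x ≥ 2: [(3,9) (8,1) (17,4) (18,5) (19,8) (15,13) (3,16)]
2. After x ≤ 9: [(3,9) (8,1) (9,4/3) (9,29/2) (3,16)]
3. After y ≥ 11: [(3,11) (9,11) (9,29/2) (3,16)]
4. After y ≤ 19: [(3,11) (9,11) (9,29/2) (3,16)]
5. Canonical ring: [(3,11) (9,11) (9,29/2) (3,16)]

Clipped polygon: [(3,11) (9,11) (9,29/2) (3,16)]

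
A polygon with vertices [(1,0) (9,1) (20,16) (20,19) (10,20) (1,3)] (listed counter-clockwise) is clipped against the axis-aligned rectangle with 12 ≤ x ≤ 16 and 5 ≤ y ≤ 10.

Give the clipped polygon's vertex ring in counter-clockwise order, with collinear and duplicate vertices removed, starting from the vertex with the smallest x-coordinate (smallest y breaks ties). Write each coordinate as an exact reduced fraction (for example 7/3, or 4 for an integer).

1. After x ≥ 12: [(12,56/11) (20,16) (20,19) (12,99/5)]
2. After x ≤ 16: [(12,56/11) (16,116/11) (16,97/5) (12,99/5)]
3. After y ≥ 5: [(12,56/11) (16,116/11) (16,97/5) (12,99/5)]
4. After y ≤ 10: [(12,10) (12,56/11) (78/5,10)]
5. Canonical ring: [(12,56/11) (78/5,10) (12,10)]

Clipped polygon: [(12,56/11) (78/5,10) (12,10)]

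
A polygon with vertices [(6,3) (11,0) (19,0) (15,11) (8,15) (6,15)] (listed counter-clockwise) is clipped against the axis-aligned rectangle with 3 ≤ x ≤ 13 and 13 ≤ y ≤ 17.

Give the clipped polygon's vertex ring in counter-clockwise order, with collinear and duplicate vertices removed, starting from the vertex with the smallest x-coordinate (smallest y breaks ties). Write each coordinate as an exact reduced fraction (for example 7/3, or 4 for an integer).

Clipped polygon: [(6,13) (23/2,13) (8,15) (6,15)]

1. After x ≥ 3: [(6,3) (11,0) (19,0) (15,11) (8,15) (6,15)]
2. After x ≤ 13: [(6,3) (11,0) (13,0) (13,85/7) (8,15) (6,15)]
3. After y ≥ 13: [(6,13) (23/2,13) (8,15) (6,15)]
4. After y ≤ 17: [(6,13) (23/2,13) (8,15) (6,15)]
5. Canonical ring: [(6,13) (23/2,13) (8,15) (6,15)]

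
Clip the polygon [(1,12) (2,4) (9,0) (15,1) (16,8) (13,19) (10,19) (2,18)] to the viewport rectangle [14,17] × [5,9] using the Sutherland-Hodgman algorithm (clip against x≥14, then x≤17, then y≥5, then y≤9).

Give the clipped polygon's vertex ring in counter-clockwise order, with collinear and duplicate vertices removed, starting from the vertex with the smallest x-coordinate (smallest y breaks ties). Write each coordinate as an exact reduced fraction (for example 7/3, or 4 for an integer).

Clipped polygon: [(14,5) (109/7,5) (16,8) (173/11,9) (14,9)]

1. After x ≥ 14: [(14,5/6) (15,1) (16,8) (14,46/3)]
2. After x ≤ 17: [(14,5/6) (15,1) (16,8) (14,46/3)]
3. After y ≥ 5: [(14,5) (109/7,5) (16,8) (14,46/3)]
4. After y ≤ 9: [(14,9) (14,5) (109/7,5) (16,8) (173/11,9)]
5. Canonical ring: [(14,5) (109/7,5) (16,8) (173/11,9) (14,9)]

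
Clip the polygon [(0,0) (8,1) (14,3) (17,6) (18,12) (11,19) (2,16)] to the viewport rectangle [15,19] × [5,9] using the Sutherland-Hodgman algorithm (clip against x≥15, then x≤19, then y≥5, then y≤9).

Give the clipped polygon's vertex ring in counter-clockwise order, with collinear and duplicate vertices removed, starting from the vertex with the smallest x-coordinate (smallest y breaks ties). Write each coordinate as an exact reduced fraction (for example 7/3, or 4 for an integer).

Clipped polygon: [(15,5) (16,5) (17,6) (35/2,9) (15,9)]

1. After x ≥ 15: [(15,4) (17,6) (18,12) (15,15)]
2. After x ≤ 19: [(15,4) (17,6) (18,12) (15,15)]
3. After y ≥ 5: [(15,5) (16,5) (17,6) (18,12) (15,15)]
4. After y ≤ 9: [(15,9) (15,5) (16,5) (17,6) (35/2,9)]
5. Canonical ring: [(15,5) (16,5) (17,6) (35/2,9) (15,9)]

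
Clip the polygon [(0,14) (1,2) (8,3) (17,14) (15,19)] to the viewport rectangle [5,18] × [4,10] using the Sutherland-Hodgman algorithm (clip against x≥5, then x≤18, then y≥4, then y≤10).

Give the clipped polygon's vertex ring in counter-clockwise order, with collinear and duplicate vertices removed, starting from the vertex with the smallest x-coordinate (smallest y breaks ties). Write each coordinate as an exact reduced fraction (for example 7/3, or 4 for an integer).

Clipped polygon: [(5,4) (97/11,4) (151/11,10) (5,10)]

1. After x ≥ 5: [(5,47/3) (5,18/7) (8,3) (17,14) (15,19)]
2. After x ≤ 18: [(5,47/3) (5,18/7) (8,3) (17,14) (15,19)]
3. After y ≥ 4: [(5,47/3) (5,4) (97/11,4) (17,14) (15,19)]
4. After y ≤ 10: [(5,10) (5,4) (97/11,4) (151/11,10)]
5. Canonical ring: [(5,4) (97/11,4) (151/11,10) (5,10)]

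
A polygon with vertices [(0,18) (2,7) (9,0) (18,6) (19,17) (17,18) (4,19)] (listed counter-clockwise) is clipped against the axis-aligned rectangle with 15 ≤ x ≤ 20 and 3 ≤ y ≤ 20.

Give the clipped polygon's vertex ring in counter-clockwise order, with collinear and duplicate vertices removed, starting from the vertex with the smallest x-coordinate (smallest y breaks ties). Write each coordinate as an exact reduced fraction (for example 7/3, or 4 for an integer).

1. After x ≥ 15: [(15,4) (18,6) (19,17) (17,18) (15,236/13)]
2. After x ≤ 20: [(15,4) (18,6) (19,17) (17,18) (15,236/13)]
3. After y ≥ 3: [(15,4) (18,6) (19,17) (17,18) (15,236/13)]
4. After y ≤ 20: [(15,4) (18,6) (19,17) (17,18) (15,236/13)]
5. Canonical ring: [(15,4) (18,6) (19,17) (17,18) (15,236/13)]

Clipped polygon: [(15,4) (18,6) (19,17) (17,18) (15,236/13)]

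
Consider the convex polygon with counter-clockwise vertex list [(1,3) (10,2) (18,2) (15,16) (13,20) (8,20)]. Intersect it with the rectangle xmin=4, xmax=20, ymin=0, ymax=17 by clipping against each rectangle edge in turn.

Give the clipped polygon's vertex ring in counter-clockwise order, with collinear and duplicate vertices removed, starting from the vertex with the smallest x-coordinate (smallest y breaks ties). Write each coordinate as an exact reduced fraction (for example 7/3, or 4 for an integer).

Clipped polygon: [(4,8/3) (10,2) (18,2) (15,16) (29/2,17) (115/17,17) (4,72/7)]

1. After x ≥ 4: [(4,72/7) (4,8/3) (10,2) (18,2) (15,16) (13,20) (8,20)]
2. After x ≤ 20: [(4,72/7) (4,8/3) (10,2) (18,2) (15,16) (13,20) (8,20)]
3. After y ≥ 0: [(4,72/7) (4,8/3) (10,2) (18,2) (15,16) (13,20) (8,20)]
4. After y ≤ 17: [(115/17,17) (4,72/7) (4,8/3) (10,2) (18,2) (15,16) (29/2,17)]
5. Canonical ring: [(4,8/3) (10,2) (18,2) (15,16) (29/2,17) (115/17,17) (4,72/7)]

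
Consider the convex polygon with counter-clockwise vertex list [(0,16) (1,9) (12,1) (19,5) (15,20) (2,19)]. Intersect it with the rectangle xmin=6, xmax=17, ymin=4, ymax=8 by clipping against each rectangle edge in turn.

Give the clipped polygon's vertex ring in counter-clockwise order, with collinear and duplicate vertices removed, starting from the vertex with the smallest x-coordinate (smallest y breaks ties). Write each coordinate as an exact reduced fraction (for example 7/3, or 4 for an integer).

Clipped polygon: [(6,59/11) (63/8,4) (17,4) (17,8) (6,8)]

1. After x ≥ 6: [(6,59/11) (12,1) (19,5) (15,20) (6,251/13)]
2. After x ≤ 17: [(6,59/11) (12,1) (17,27/7) (17,25/2) (15,20) (6,251/13)]
3. After y ≥ 4: [(6,59/11) (63/8,4) (17,4) (17,25/2) (15,20) (6,251/13)]
4. After y ≤ 8: [(6,8) (6,59/11) (63/8,4) (17,4) (17,8)]
5. Canonical ring: [(6,59/11) (63/8,4) (17,4) (17,8) (6,8)]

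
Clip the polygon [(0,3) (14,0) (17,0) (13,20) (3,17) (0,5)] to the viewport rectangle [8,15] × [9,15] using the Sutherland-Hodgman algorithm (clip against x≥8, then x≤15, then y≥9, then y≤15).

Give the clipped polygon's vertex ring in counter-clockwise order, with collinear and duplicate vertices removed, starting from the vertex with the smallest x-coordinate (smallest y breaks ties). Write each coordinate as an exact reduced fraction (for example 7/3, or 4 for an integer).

Clipped polygon: [(8,9) (15,9) (15,10) (14,15) (8,15)]

1. After x ≥ 8: [(8,9/7) (14,0) (17,0) (13,20) (8,37/2)]
2. After x ≤ 15: [(8,9/7) (14,0) (15,0) (15,10) (13,20) (8,37/2)]
3. After y ≥ 9: [(8,9) (15,9) (15,10) (13,20) (8,37/2)]
4. After y ≤ 15: [(8,15) (8,9) (15,9) (15,10) (14,15)]
5. Canonical ring: [(8,9) (15,9) (15,10) (14,15) (8,15)]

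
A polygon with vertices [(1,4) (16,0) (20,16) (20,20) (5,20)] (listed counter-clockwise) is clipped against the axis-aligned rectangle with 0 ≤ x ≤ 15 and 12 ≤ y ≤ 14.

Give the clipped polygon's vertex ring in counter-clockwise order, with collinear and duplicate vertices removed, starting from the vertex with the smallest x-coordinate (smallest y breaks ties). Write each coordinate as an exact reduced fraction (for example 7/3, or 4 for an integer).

Clipped polygon: [(3,12) (15,12) (15,14) (7/2,14)]

1. After x ≥ 0: [(1,4) (16,0) (20,16) (20,20) (5,20)]
2. After x ≤ 15: [(1,4) (15,4/15) (15,20) (5,20)]
3. After y ≥ 12: [(3,12) (15,12) (15,20) (5,20)]
4. After y ≤ 14: [(7/2,14) (3,12) (15,12) (15,14)]
5. Canonical ring: [(3,12) (15,12) (15,14) (7/2,14)]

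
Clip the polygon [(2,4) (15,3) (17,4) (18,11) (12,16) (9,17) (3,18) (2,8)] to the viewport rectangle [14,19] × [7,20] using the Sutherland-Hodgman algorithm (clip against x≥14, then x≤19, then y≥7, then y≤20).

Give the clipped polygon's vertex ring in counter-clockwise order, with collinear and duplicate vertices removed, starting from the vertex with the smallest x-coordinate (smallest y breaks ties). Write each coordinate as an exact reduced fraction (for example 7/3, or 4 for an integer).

1. After x ≥ 14: [(14,40/13) (15,3) (17,4) (18,11) (14,43/3)]
2. After x ≤ 19: [(14,40/13) (15,3) (17,4) (18,11) (14,43/3)]
3. After y ≥ 7: [(14,7) (122/7,7) (18,11) (14,43/3)]
4. After y ≤ 20: [(14,7) (122/7,7) (18,11) (14,43/3)]
5. Canonical ring: [(14,7) (122/7,7) (18,11) (14,43/3)]

Clipped polygon: [(14,7) (122/7,7) (18,11) (14,43/3)]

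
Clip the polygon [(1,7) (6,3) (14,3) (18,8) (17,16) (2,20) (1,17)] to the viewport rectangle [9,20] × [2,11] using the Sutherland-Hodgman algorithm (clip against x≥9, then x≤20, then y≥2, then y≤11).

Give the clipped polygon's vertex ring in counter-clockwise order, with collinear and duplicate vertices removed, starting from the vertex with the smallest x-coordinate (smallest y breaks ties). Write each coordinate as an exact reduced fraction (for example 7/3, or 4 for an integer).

Clipped polygon: [(9,3) (14,3) (18,8) (141/8,11) (9,11)]

1. After x ≥ 9: [(9,3) (14,3) (18,8) (17,16) (9,272/15)]
2. After x ≤ 20: [(9,3) (14,3) (18,8) (17,16) (9,272/15)]
3. After y ≥ 2: [(9,3) (14,3) (18,8) (17,16) (9,272/15)]
4. After y ≤ 11: [(9,11) (9,3) (14,3) (18,8) (141/8,11)]
5. Canonical ring: [(9,3) (14,3) (18,8) (141/8,11) (9,11)]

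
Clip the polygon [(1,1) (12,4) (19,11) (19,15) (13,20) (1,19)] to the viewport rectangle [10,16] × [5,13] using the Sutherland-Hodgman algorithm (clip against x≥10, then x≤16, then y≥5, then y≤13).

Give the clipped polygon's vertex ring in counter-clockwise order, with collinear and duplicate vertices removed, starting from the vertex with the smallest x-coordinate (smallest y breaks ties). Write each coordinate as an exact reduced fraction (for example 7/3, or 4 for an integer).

1. After x ≥ 10: [(10,38/11) (12,4) (19,11) (19,15) (13,20) (10,79/4)]
2. After x ≤ 16: [(10,38/11) (12,4) (16,8) (16,35/2) (13,20) (10,79/4)]
3. After y ≥ 5: [(10,5) (13,5) (16,8) (16,35/2) (13,20) (10,79/4)]
4. After y ≤ 13: [(10,13) (10,5) (13,5) (16,8) (16,13)]
5. Canonical ring: [(10,5) (13,5) (16,8) (16,13) (10,13)]

Clipped polygon: [(10,5) (13,5) (16,8) (16,13) (10,13)]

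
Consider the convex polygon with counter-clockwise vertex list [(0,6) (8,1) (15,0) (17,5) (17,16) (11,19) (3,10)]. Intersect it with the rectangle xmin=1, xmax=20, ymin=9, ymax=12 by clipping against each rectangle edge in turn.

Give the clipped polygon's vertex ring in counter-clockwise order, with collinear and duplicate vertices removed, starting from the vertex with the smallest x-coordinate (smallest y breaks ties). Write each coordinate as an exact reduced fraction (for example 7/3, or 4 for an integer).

1. After x ≥ 1: [(1,22/3) (1,43/8) (8,1) (15,0) (17,5) (17,16) (11,19) (3,10)]
2. After x ≤ 20: [(1,22/3) (1,43/8) (8,1) (15,0) (17,5) (17,16) (11,19) (3,10)]
3. After y ≥ 9: [(9/4,9) (17,9) (17,16) (11,19) (3,10)]
4. After y ≤ 12: [(9/4,9) (17,9) (17,12) (43/9,12) (3,10)]
5. Canonical ring: [(9/4,9) (17,9) (17,12) (43/9,12) (3,10)]

Clipped polygon: [(9/4,9) (17,9) (17,12) (43/9,12) (3,10)]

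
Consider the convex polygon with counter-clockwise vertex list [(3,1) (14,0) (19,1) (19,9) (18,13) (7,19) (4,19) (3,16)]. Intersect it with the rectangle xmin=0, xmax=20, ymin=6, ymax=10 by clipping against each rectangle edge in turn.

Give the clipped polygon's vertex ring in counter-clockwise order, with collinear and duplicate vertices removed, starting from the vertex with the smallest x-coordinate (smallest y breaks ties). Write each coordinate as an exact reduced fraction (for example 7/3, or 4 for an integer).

1. After x ≥ 0: [(3,1) (14,0) (19,1) (19,9) (18,13) (7,19) (4,19) (3,16)]
2. After x ≤ 20: [(3,1) (14,0) (19,1) (19,9) (18,13) (7,19) (4,19) (3,16)]
3. After y ≥ 6: [(3,6) (19,6) (19,9) (18,13) (7,19) (4,19) (3,16)]
4. After y ≤ 10: [(3,10) (3,6) (19,6) (19,9) (75/4,10)]
5. Canonical ring: [(3,6) (19,6) (19,9) (75/4,10) (3,10)]

Clipped polygon: [(3,6) (19,6) (19,9) (75/4,10) (3,10)]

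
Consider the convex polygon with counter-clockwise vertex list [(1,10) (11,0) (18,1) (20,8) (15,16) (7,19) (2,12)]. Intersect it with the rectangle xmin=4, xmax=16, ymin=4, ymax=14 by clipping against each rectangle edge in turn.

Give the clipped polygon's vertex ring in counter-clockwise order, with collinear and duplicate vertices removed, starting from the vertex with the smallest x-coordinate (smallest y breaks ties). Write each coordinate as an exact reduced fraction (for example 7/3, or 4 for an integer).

1. After x ≥ 4: [(4,7) (11,0) (18,1) (20,8) (15,16) (7,19) (4,74/5)]
2. After x ≤ 16: [(4,7) (11,0) (16,5/7) (16,72/5) (15,16) (7,19) (4,74/5)]
3. After y ≥ 4: [(4,7) (7,4) (16,4) (16,72/5) (15,16) (7,19) (4,74/5)]
4. After y ≤ 14: [(4,14) (4,7) (7,4) (16,4) (16,14)]
5. Canonical ring: [(4,7) (7,4) (16,4) (16,14) (4,14)]

Clipped polygon: [(4,7) (7,4) (16,4) (16,14) (4,14)]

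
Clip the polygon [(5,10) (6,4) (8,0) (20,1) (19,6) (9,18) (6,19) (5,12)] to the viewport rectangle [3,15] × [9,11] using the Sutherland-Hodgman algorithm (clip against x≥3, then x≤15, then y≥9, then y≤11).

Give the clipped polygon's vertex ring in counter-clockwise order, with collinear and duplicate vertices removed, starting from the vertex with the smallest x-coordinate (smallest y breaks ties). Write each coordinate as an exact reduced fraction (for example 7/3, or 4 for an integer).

1. After x ≥ 3: [(5,10) (6,4) (8,0) (20,1) (19,6) (9,18) (6,19) (5,12)]
2. After x ≤ 15: [(5,10) (6,4) (8,0) (15,7/12) (15,54/5) (9,18) (6,19) (5,12)]
3. After y ≥ 9: [(5,10) (31/6,9) (15,9) (15,54/5) (9,18) (6,19) (5,12)]
4. After y ≤ 11: [(5,11) (5,10) (31/6,9) (15,9) (15,54/5) (89/6,11)]
5. Canonical ring: [(5,10) (31/6,9) (15,9) (15,54/5) (89/6,11) (5,11)]

Clipped polygon: [(5,10) (31/6,9) (15,9) (15,54/5) (89/6,11) (5,11)]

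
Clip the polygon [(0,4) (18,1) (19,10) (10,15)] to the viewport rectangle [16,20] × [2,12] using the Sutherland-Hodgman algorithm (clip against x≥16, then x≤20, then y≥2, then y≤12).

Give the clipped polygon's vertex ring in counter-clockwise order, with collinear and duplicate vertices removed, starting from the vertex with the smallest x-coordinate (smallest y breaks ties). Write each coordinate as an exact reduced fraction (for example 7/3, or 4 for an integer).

Clipped polygon: [(16,2) (163/9,2) (19,10) (16,35/3)]

1. After x ≥ 16: [(16,4/3) (18,1) (19,10) (16,35/3)]
2. After x ≤ 20: [(16,4/3) (18,1) (19,10) (16,35/3)]
3. After y ≥ 2: [(16,2) (163/9,2) (19,10) (16,35/3)]
4. After y ≤ 12: [(16,2) (163/9,2) (19,10) (16,35/3)]
5. Canonical ring: [(16,2) (163/9,2) (19,10) (16,35/3)]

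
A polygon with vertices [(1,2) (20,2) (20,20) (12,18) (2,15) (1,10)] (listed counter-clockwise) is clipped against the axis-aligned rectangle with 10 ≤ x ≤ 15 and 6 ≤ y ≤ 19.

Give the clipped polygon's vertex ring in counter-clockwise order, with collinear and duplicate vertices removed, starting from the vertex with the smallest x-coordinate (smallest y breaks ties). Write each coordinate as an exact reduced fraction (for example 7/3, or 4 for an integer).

1. After x ≥ 10: [(10,2) (20,2) (20,20) (12,18) (10,87/5)]
2. After x ≤ 15: [(10,2) (15,2) (15,75/4) (12,18) (10,87/5)]
3. After y ≥ 6: [(10,6) (15,6) (15,75/4) (12,18) (10,87/5)]
4. After y ≤ 19: [(10,6) (15,6) (15,75/4) (12,18) (10,87/5)]
5. Canonical ring: [(10,6) (15,6) (15,75/4) (12,18) (10,87/5)]

Clipped polygon: [(10,6) (15,6) (15,75/4) (12,18) (10,87/5)]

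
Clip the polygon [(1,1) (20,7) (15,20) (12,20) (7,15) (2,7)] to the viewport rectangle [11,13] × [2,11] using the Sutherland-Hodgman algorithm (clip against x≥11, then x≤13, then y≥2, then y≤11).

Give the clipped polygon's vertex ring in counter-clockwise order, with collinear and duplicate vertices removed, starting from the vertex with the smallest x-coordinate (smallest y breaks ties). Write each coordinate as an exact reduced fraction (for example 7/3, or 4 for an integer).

Clipped polygon: [(11,79/19) (13,91/19) (13,11) (11,11)]

1. After x ≥ 11: [(11,79/19) (20,7) (15,20) (12,20) (11,19)]
2. After x ≤ 13: [(11,79/19) (13,91/19) (13,20) (12,20) (11,19)]
3. After y ≥ 2: [(11,79/19) (13,91/19) (13,20) (12,20) (11,19)]
4. After y ≤ 11: [(11,11) (11,79/19) (13,91/19) (13,11)]
5. Canonical ring: [(11,79/19) (13,91/19) (13,11) (11,11)]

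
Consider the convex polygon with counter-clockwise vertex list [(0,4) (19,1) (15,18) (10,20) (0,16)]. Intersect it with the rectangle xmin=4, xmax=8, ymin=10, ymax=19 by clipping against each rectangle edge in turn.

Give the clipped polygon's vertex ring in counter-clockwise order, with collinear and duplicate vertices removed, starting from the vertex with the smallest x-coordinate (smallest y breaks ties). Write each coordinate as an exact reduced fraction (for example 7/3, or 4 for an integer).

Clipped polygon: [(4,10) (8,10) (8,19) (15/2,19) (4,88/5)]

1. After x ≥ 4: [(4,64/19) (19,1) (15,18) (10,20) (4,88/5)]
2. After x ≤ 8: [(4,64/19) (8,52/19) (8,96/5) (4,88/5)]
3. After y ≥ 10: [(4,10) (8,10) (8,96/5) (4,88/5)]
4. After y ≤ 19: [(4,10) (8,10) (8,19) (15/2,19) (4,88/5)]
5. Canonical ring: [(4,10) (8,10) (8,19) (15/2,19) (4,88/5)]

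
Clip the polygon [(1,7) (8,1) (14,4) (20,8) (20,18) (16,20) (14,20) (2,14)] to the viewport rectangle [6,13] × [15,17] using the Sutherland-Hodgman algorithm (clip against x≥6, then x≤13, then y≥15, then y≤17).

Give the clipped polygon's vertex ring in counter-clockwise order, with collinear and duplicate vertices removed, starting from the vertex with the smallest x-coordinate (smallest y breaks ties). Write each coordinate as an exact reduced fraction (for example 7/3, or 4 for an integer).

1. After x ≥ 6: [(6,19/7) (8,1) (14,4) (20,8) (20,18) (16,20) (14,20) (6,16)]
2. After x ≤ 13: [(6,19/7) (8,1) (13,7/2) (13,39/2) (6,16)]
3. After y ≥ 15: [(6,15) (13,15) (13,39/2) (6,16)]
4. After y ≤ 17: [(6,15) (13,15) (13,17) (8,17) (6,16)]
5. Canonical ring: [(6,15) (13,15) (13,17) (8,17) (6,16)]

Clipped polygon: [(6,15) (13,15) (13,17) (8,17) (6,16)]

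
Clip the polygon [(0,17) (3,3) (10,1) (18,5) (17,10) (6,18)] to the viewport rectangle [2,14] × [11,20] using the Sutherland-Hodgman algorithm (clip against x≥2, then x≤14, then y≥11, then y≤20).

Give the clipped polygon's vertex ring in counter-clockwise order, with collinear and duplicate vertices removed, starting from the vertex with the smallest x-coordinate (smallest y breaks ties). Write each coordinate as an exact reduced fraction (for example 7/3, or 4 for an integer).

1. After x ≥ 2: [(2,52/3) (2,23/3) (3,3) (10,1) (18,5) (17,10) (6,18)]
2. After x ≤ 14: [(2,52/3) (2,23/3) (3,3) (10,1) (14,3) (14,134/11) (6,18)]
3. After y ≥ 11: [(2,52/3) (2,11) (14,11) (14,134/11) (6,18)]
4. After y ≤ 20: [(2,52/3) (2,11) (14,11) (14,134/11) (6,18)]
5. Canonical ring: [(2,11) (14,11) (14,134/11) (6,18) (2,52/3)]

Clipped polygon: [(2,11) (14,11) (14,134/11) (6,18) (2,52/3)]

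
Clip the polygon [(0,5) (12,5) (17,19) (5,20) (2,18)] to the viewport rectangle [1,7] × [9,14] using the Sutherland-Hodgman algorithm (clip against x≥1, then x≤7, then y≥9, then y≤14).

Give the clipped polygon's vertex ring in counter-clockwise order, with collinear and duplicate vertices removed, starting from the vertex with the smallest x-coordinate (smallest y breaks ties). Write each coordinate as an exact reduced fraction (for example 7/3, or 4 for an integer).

1. After x ≥ 1: [(1,23/2) (1,5) (12,5) (17,19) (5,20) (2,18)]
2. After x ≤ 7: [(1,23/2) (1,5) (7,5) (7,119/6) (5,20) (2,18)]
3. After y ≥ 9: [(1,23/2) (1,9) (7,9) (7,119/6) (5,20) (2,18)]
4. After y ≤ 14: [(18/13,14) (1,23/2) (1,9) (7,9) (7,14)]
5. Canonical ring: [(1,9) (7,9) (7,14) (18/13,14) (1,23/2)]

Clipped polygon: [(1,9) (7,9) (7,14) (18/13,14) (1,23/2)]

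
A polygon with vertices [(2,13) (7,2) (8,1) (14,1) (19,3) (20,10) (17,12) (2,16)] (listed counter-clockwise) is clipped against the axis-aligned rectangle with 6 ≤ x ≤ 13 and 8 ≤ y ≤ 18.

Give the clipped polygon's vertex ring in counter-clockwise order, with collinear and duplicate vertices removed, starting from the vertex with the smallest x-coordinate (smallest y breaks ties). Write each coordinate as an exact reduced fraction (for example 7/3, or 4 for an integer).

Clipped polygon: [(6,8) (13,8) (13,196/15) (6,224/15)]

1. After x ≥ 6: [(6,21/5) (7,2) (8,1) (14,1) (19,3) (20,10) (17,12) (6,224/15)]
2. After x ≤ 13: [(6,21/5) (7,2) (8,1) (13,1) (13,196/15) (6,224/15)]
3. After y ≥ 8: [(6,8) (13,8) (13,196/15) (6,224/15)]
4. After y ≤ 18: [(6,8) (13,8) (13,196/15) (6,224/15)]
5. Canonical ring: [(6,8) (13,8) (13,196/15) (6,224/15)]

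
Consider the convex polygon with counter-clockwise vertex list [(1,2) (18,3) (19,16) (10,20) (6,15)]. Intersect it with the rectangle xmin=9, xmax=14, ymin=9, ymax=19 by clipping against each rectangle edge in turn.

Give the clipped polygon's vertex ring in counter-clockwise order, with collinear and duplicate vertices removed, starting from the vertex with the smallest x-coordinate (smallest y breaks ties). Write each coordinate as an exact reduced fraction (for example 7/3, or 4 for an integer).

Clipped polygon: [(9,9) (14,9) (14,164/9) (49/4,19) (46/5,19) (9,75/4)]

1. After x ≥ 9: [(9,42/17) (18,3) (19,16) (10,20) (9,75/4)]
2. After x ≤ 14: [(9,42/17) (14,47/17) (14,164/9) (10,20) (9,75/4)]
3. After y ≥ 9: [(9,9) (14,9) (14,164/9) (10,20) (9,75/4)]
4. After y ≤ 19: [(9,9) (14,9) (14,164/9) (49/4,19) (46/5,19) (9,75/4)]
5. Canonical ring: [(9,9) (14,9) (14,164/9) (49/4,19) (46/5,19) (9,75/4)]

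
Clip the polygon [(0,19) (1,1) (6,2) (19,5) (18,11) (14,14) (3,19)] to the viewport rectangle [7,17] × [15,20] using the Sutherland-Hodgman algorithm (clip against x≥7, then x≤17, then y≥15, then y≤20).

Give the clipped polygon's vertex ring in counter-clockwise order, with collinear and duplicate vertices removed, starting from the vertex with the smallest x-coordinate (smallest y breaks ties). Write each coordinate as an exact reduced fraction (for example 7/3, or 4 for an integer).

1. After x ≥ 7: [(7,29/13) (19,5) (18,11) (14,14) (7,189/11)]
2. After x ≤ 17: [(7,29/13) (17,59/13) (17,47/4) (14,14) (7,189/11)]
3. After y ≥ 15: [(7,15) (59/5,15) (7,189/11)]
4. After y ≤ 20: [(7,15) (59/5,15) (7,189/11)]
5. Canonical ring: [(7,15) (59/5,15) (7,189/11)]

Clipped polygon: [(7,15) (59/5,15) (7,189/11)]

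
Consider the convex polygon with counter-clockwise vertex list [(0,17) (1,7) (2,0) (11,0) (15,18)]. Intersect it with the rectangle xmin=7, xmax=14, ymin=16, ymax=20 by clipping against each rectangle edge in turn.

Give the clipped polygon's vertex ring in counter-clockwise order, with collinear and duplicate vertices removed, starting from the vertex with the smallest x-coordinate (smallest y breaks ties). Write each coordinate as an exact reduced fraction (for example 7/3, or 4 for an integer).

Clipped polygon: [(7,16) (14,16) (14,269/15) (7,262/15)]

1. After x ≥ 7: [(7,262/15) (7,0) (11,0) (15,18)]
2. After x ≤ 14: [(14,269/15) (7,262/15) (7,0) (11,0) (14,27/2)]
3. After y ≥ 16: [(14,16) (14,269/15) (7,262/15) (7,16)]
4. After y ≤ 20: [(14,16) (14,269/15) (7,262/15) (7,16)]
5. Canonical ring: [(7,16) (14,16) (14,269/15) (7,262/15)]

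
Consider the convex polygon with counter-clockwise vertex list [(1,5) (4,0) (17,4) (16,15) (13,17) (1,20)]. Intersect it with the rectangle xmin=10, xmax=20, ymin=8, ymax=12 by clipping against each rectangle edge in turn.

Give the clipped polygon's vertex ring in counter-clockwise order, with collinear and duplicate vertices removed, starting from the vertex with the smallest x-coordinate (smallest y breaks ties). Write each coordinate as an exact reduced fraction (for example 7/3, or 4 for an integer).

Clipped polygon: [(10,8) (183/11,8) (179/11,12) (10,12)]

1. After x ≥ 10: [(10,24/13) (17,4) (16,15) (13,17) (10,71/4)]
2. After x ≤ 20: [(10,24/13) (17,4) (16,15) (13,17) (10,71/4)]
3. After y ≥ 8: [(10,8) (183/11,8) (16,15) (13,17) (10,71/4)]
4. After y ≤ 12: [(10,12) (10,8) (183/11,8) (179/11,12)]
5. Canonical ring: [(10,8) (183/11,8) (179/11,12) (10,12)]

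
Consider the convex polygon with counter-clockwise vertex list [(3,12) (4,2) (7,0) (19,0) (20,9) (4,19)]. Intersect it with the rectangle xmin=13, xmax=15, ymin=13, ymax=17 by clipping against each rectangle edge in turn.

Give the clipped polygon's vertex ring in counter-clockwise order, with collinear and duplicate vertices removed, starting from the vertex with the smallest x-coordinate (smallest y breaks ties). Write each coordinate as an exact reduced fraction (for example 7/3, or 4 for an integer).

1. After x ≥ 13: [(13,0) (19,0) (20,9) (13,107/8)]
2. After x ≤ 15: [(13,0) (15,0) (15,97/8) (13,107/8)]
3. After y ≥ 13: [(13,13) (68/5,13) (13,107/8)]
4. After y ≤ 17: [(13,13) (68/5,13) (13,107/8)]
5. Canonical ring: [(13,13) (68/5,13) (13,107/8)]

Clipped polygon: [(13,13) (68/5,13) (13,107/8)]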